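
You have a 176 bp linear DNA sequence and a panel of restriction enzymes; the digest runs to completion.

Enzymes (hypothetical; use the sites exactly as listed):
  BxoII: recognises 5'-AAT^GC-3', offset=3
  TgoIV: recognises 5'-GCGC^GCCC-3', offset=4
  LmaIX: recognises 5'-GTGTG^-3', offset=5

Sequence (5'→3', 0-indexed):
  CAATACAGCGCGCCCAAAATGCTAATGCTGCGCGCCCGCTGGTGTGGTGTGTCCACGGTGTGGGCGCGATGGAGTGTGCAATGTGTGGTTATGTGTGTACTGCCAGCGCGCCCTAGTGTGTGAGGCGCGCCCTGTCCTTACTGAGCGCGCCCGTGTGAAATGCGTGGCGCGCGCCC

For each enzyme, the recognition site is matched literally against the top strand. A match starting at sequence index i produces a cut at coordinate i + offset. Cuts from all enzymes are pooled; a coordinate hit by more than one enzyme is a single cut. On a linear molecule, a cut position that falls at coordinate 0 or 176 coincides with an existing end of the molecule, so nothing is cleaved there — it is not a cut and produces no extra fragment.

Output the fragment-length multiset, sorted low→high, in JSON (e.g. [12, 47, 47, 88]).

Site scan:
  BxoII (AATGC, off=3): starts [17, 23, 158] → cuts [20, 26, 161]
  TgoIV (GCGCGCCC, off=4): starts [7, 29, 105, 124, 144, 168] → cuts [11, 33, 109, 128, 148, 172]
  LmaIX (GTGTG, off=5): starts [41, 46, 57, 73, 82, 92, 115, 117, 152] → cuts [46, 51, 62, 78, 87, 97, 120, 122, 157]

Pooled cuts: [11, 20, 26, 33, 46, 51, 62, 78, 87, 97, 109, 120, 122, 128, 148, 157, 161, 172]

Fragments:
  [0,11): 11 bp
  [11,20): 9 bp
  [20,26): 6 bp
  [26,33): 7 bp
  [33,46): 13 bp
  [46,51): 5 bp
  [51,62): 11 bp
  [62,78): 16 bp
  [78,87): 9 bp
  [87,97): 10 bp
  [97,109): 12 bp
  [109,120): 11 bp
  [120,122): 2 bp
  [122,128): 6 bp
  [128,148): 20 bp
  [148,157): 9 bp
  [157,161): 4 bp
  [161,172): 11 bp
  [172,176): 4 bp

[2,4,4,5,6,6,7,9,9,9,10,11,11,11,11,12,13,16,20]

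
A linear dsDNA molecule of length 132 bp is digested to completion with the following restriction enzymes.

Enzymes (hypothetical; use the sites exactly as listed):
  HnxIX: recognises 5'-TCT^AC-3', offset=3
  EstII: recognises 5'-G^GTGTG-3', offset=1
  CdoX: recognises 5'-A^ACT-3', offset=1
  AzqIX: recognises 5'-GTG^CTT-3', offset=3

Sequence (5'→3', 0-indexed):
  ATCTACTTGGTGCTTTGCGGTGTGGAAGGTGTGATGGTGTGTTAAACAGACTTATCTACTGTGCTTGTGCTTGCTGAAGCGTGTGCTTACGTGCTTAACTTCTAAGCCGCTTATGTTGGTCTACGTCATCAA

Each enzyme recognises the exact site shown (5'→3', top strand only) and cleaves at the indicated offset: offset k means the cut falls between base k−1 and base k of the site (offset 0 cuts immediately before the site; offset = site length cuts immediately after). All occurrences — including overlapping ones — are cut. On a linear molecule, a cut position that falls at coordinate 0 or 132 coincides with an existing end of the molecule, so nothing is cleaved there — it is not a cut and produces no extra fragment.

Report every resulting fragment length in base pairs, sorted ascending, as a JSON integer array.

[4,4,6,6,7,8,8,8,9,10,16,21,25]

Per-enzyme occurrences:
  HnxIX (TCTAC, off=3): starts [1, 54, 119] → cuts [4, 57, 122]
  EstII (GGTGTG, off=1): starts [18, 27, 35] → cuts [19, 28, 36]
  CdoX (AACT, off=1): starts [96] → cuts [97]
  AzqIX (GTGCTT, off=3): starts [9, 60, 66, 82, 90] → cuts [12, 63, 69, 85, 93]

Pooled cuts: [4, 12, 19, 28, 36, 57, 63, 69, 85, 93, 97, 122]

Fragments:
  [0,4): 4 bp
  [4,12): 8 bp
  [12,19): 7 bp
  [19,28): 9 bp
  [28,36): 8 bp
  [36,57): 21 bp
  [57,63): 6 bp
  [63,69): 6 bp
  [69,85): 16 bp
  [85,93): 8 bp
  [93,97): 4 bp
  [97,122): 25 bp
  [122,132): 10 bp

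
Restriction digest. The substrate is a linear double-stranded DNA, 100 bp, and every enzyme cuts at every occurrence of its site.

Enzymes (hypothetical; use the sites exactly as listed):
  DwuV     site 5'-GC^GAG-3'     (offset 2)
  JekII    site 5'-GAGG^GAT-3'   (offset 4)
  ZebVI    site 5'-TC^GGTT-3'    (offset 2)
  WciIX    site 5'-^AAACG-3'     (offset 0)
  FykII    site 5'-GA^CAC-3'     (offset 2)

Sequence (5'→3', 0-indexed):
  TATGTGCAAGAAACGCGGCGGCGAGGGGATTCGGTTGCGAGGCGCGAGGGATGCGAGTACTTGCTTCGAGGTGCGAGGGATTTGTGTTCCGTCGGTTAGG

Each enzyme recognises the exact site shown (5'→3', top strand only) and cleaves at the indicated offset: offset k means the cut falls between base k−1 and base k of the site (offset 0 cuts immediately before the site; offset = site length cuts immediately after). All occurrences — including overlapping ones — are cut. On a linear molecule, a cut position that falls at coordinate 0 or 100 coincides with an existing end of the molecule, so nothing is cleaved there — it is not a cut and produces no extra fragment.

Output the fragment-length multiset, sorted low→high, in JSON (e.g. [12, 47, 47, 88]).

Scan for sites:
  DwuV (GCGAG, off=2): starts [20, 36, 43, 52, 72] → cuts [22, 38, 45, 54, 74]
  JekII (GAGGGAT, off=4): starts [45, 74] → cuts [49, 78]
  ZebVI (TCGGTT, off=2): starts [30, 91] → cuts [32, 93]
  WciIX (AAACG, off=0): starts [10] → cuts [10]
  FykII (GACAC, off=2): no sites

Pooled cuts: [10, 22, 32, 38, 45, 49, 54, 74, 78, 93]

Fragments:
  [0,10): 10 bp
  [10,22): 12 bp
  [22,32): 10 bp
  [32,38): 6 bp
  [38,45): 7 bp
  [45,49): 4 bp
  [49,54): 5 bp
  [54,74): 20 bp
  [74,78): 4 bp
  [78,93): 15 bp
  [93,100): 7 bp

[4,4,5,6,7,7,10,10,12,15,20]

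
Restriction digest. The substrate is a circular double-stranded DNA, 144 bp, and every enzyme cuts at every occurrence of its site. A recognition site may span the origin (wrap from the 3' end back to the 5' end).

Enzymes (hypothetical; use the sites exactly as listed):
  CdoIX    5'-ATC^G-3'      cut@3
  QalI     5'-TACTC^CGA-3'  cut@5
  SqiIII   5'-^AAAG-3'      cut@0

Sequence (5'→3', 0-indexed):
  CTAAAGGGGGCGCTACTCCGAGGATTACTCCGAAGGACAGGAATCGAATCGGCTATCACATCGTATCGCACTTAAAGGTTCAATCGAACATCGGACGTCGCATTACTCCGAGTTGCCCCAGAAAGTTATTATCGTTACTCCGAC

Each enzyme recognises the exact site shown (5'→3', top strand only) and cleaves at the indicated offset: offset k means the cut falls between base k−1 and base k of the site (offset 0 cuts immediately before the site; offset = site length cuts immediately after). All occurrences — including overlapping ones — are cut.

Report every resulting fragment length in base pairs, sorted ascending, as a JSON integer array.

[5,5,6,6,7,7,12,12,12,12,13,15,16,16]

Per-enzyme occurrences:
  CdoIX (ATCG, off=3): starts [42, 47, 59, 64, 82, 89, 130] → cuts [45, 50, 62, 67, 85, 92, 133]
  QalI (TACTCCGA, off=5): starts [13, 25, 103, 135] → cuts [18, 30, 108, 140]
  SqiIII (AAAG, off=0): starts [2, 73, 121] → cuts [2, 73, 121]

All cut coordinates (distinct, sorted): [2, 18, 30, 45, 50, 62, 67, 73, 85, 92, 108, 121, 133, 140]

Fragments:
  2→18: 16 bp
  18→30: 12 bp
  30→45: 15 bp
  45→50: 5 bp
  50→62: 12 bp
  62→67: 5 bp
  67→73: 6 bp
  73→85: 12 bp
  85→92: 7 bp
  92→108: 16 bp
  108→121: 13 bp
  121→133: 12 bp
  133→140: 7 bp
  140→2 (wrap): 144-140+2 = 6 bp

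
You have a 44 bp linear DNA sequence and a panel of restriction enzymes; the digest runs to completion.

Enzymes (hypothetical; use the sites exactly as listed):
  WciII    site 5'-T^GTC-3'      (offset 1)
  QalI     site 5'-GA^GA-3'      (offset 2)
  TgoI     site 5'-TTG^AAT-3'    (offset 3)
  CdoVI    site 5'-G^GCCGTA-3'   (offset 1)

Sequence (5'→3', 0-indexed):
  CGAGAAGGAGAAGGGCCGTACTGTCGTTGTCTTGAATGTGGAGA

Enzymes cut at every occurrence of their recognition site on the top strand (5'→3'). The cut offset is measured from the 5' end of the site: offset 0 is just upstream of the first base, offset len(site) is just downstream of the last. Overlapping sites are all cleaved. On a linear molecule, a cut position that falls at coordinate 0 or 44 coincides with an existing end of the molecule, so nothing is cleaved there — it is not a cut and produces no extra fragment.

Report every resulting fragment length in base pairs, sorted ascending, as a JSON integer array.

Per-enzyme occurrences:
  WciII (TGTC, off=1): starts [21, 27] → cuts [22, 28]
  QalI (GAGA, off=2): starts [1, 7, 40] → cuts [3, 9, 42]
  TgoI (TTGAAT, off=3): starts [31] → cuts [34]
  CdoVI (GGCCGTA, off=1): starts [13] → cuts [14]

Pooled cuts: [3, 9, 14, 22, 28, 34, 42]

Fragments:
  [0,3): 3 bp
  [3,9): 6 bp
  [9,14): 5 bp
  [14,22): 8 bp
  [22,28): 6 bp
  [28,34): 6 bp
  [34,42): 8 bp
  [42,44): 2 bp

[2,3,5,6,6,6,8,8]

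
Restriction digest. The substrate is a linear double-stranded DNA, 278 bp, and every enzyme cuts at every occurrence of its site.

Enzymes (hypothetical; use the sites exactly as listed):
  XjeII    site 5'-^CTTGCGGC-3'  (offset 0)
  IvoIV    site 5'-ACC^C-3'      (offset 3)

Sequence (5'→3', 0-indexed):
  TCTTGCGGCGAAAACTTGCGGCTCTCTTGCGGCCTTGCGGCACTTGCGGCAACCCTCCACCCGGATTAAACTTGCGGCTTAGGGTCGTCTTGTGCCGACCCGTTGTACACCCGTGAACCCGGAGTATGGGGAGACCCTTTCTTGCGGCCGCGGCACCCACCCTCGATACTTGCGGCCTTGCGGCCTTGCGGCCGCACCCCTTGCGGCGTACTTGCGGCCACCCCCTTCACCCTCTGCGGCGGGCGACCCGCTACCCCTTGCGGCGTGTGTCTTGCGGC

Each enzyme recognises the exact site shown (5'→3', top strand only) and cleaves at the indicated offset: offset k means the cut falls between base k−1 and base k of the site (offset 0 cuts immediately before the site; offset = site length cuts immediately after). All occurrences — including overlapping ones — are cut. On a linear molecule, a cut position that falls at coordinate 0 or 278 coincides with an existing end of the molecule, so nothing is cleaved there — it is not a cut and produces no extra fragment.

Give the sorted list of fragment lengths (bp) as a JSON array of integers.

Site scan:
  XjeII CTTGCGGC/0: at [1, 14, 25, 33, 42, 70, 140, 168, 176, 184, 199, 210, 256, 270] ⇒ [1, 14, 25, 33, 42, 70, 140, 168, 176, 184, 199, 210, 256, 270]
  IvoIV ACCC/3: at [51, 58, 97, 108, 116, 133, 154, 158, 195, 219, 228, 245, 252] ⇒ [54, 61, 100, 111, 119, 136, 157, 161, 198, 222, 231, 248, 255]

All cut coordinates (distinct, sorted): [1, 14, 25, 33, 42, 54, 61, 70, 100, 111, 119, 136, 140, 157, 161, 168, 176, 184, 198, 199, 210, 222, 231, 248, 255, 256, 270]

Fragments:
  [0,1): 1 bp
  [1,14): 13 bp
  [14,25): 11 bp
  [25,33): 8 bp
  [33,42): 9 bp
  [42,54): 12 bp
  [54,61): 7 bp
  [61,70): 9 bp
  [70,100): 30 bp
  [100,111): 11 bp
  [111,119): 8 bp
  [119,136): 17 bp
  [136,140): 4 bp
  [140,157): 17 bp
  [157,161): 4 bp
  [161,168): 7 bp
  [168,176): 8 bp
  [176,184): 8 bp
  [184,198): 14 bp
  [198,199): 1 bp
  [199,210): 11 bp
  [210,222): 12 bp
  [222,231): 9 bp
  [231,248): 17 bp
  [248,255): 7 bp
  [255,256): 1 bp
  [256,270): 14 bp
  [270,278): 8 bp

[1,1,1,4,4,7,7,7,8,8,8,8,8,9,9,9,11,11,11,12,12,13,14,14,17,17,17,30]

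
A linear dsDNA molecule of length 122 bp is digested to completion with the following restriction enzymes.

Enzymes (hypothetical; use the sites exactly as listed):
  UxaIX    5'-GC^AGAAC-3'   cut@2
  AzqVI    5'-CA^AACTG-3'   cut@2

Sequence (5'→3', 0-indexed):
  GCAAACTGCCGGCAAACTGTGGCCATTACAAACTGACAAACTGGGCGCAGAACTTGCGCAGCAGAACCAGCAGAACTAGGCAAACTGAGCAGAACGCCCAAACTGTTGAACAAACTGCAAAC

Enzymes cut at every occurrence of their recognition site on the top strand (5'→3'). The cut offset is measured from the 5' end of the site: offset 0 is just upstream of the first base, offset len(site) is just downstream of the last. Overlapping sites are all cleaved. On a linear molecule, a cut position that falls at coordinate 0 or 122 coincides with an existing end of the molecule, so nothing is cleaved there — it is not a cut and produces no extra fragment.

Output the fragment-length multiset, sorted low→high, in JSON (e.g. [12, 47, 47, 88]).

[3,8,8,9,10,10,10,11,11,12,14,16]

Scan for sites:
  UxaIX GCAGAAC/2: at [46, 60, 69, 88] ⇒ [48, 62, 71, 90]
  AzqVI CAAACTG/2: at [1, 12, 28, 36, 80, 98, 110] ⇒ [3, 14, 30, 38, 82, 100, 112]

All cut coordinates (distinct, sorted): [3, 14, 30, 38, 48, 62, 71, 82, 90, 100, 112]

Fragment lengths:
  [0,3): 3 bp
  [3,14): 11 bp
  [14,30): 16 bp
  [30,38): 8 bp
  [38,48): 10 bp
  [48,62): 14 bp
  [62,71): 9 bp
  [71,82): 11 bp
  [82,90): 8 bp
  [90,100): 10 bp
  [100,112): 12 bp
  [112,122): 10 bp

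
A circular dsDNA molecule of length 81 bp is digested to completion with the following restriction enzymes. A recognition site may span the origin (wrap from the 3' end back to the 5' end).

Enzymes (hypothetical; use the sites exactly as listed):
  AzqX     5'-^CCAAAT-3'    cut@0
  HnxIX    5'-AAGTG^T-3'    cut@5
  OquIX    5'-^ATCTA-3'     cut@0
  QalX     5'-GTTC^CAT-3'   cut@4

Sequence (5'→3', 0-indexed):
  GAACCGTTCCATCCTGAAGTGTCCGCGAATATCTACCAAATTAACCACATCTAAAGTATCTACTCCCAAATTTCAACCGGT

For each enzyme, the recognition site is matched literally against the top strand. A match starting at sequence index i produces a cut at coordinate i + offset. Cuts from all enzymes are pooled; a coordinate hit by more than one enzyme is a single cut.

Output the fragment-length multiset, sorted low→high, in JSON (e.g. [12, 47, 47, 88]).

Site scan:
  AzqX (CCAAAT, off=0): starts [35, 65] → cuts [35, 65]
  HnxIX (AAGTGT, off=5): starts [16] → cuts [21]
  OquIX (ATCTA, off=0): starts [30, 48, 57] → cuts [30, 48, 57]
  QalX (GTTCCAT, off=4): starts [5] → cuts [9]

Pooled cuts: [9, 21, 30, 35, 48, 57, 65]

Fragment lengths:
  9→21: 12 bp
  21→30: 9 bp
  30→35: 5 bp
  35→48: 13 bp
  48→57: 9 bp
  57→65: 8 bp
  65→9 (wrap): 81-65+9 = 25 bp

[5,8,9,9,12,13,25]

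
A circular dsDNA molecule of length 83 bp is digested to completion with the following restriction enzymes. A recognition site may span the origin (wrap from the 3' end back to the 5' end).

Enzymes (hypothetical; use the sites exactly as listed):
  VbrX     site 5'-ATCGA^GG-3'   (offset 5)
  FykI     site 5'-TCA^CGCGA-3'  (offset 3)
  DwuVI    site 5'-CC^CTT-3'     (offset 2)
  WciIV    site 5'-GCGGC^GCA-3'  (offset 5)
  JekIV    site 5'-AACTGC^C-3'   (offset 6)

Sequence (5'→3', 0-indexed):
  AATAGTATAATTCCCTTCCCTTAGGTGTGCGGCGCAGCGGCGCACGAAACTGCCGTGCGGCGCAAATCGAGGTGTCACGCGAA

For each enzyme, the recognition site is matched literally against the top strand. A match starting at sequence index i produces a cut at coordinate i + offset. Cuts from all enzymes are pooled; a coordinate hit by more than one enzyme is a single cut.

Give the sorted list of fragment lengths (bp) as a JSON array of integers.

Per-enzyme occurrences:
  VbrX (ATCGAGG, off=5): starts [65] → cuts [70]
  FykI (TCACGCGA, off=3): starts [74] → cuts [77]
  DwuVI (CCCTT, off=2): starts [12, 17] → cuts [14, 19]
  WciIV (GCGGCGCA, off=5): starts [28, 36, 56] → cuts [33, 41, 61]
  JekIV (AACTGCC, off=6): starts [47] → cuts [53]

Pooled cuts: [14, 19, 33, 41, 53, 61, 70, 77]

Fragment lengths:
  14→19: 5 bp
  19→33: 14 bp
  33→41: 8 bp
  41→53: 12 bp
  53→61: 8 bp
  61→70: 9 bp
  70→77: 7 bp
  77→14 (wrap): 83-77+14 = 20 bp

[5,7,8,8,9,12,14,20]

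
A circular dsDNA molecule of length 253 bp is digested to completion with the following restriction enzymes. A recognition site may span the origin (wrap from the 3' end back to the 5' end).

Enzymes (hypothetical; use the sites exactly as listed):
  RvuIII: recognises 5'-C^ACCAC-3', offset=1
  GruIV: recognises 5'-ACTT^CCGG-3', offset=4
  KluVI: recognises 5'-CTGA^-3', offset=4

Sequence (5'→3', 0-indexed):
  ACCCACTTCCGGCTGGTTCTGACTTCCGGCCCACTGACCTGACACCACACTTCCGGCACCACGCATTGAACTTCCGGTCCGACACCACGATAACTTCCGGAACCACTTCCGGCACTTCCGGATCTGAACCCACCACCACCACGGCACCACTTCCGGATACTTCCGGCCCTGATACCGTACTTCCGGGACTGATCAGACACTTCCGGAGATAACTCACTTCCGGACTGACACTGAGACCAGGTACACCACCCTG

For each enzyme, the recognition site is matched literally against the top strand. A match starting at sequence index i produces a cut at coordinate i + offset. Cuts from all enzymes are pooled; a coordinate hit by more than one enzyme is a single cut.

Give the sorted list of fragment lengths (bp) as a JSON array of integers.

[1,3,3,3,4,5,5,6,7,7,8,9,9,9,10,10,10,10,10,10,10,10,10,12,12,13,14,16,17]

Site scan:
  RvuIII CACCAC/1: at [42, 56, 82, 130, 133, 136, 144, 243] ⇒ [43, 57, 83, 131, 134, 137, 145, 244]
  GruIV ACTTCCGG/4: at [4, 21, 48, 69, 92, 104, 113, 148, 158, 178, 198, 215] ⇒ [8, 25, 52, 73, 96, 108, 117, 152, 162, 182, 202, 219]
  KluVI CTGA/4: at [18, 33, 38, 123, 168, 188, 224, 230, 250] ⇒ [1, 22, 37, 42, 127, 172, 192, 228, 234]

Pooled cuts: [1, 8, 22, 25, 37, 42, 43, 52, 57, 73, 83, 96, 108, 117, 127, 131, 134, 137, 145, 152, 162, 172, 182, 192, 202, 219, 228, 234, 244]

Fragment lengths:
  1→8: 7 bp
  8→22: 14 bp
  22→25: 3 bp
  25→37: 12 bp
  37→42: 5 bp
  42→43: 1 bp
  43→52: 9 bp
  52→57: 5 bp
  57→73: 16 bp
  73→83: 10 bp
  83→96: 13 bp
  96→108: 12 bp
  108→117: 9 bp
  117→127: 10 bp
  127→131: 4 bp
  131→134: 3 bp
  134→137: 3 bp
  137→145: 8 bp
  145→152: 7 bp
  152→162: 10 bp
  162→172: 10 bp
  172→182: 10 bp
  182→192: 10 bp
  192→202: 10 bp
  202→219: 17 bp
  219→228: 9 bp
  228→234: 6 bp
  234→244: 10 bp
  244→1 (wrap): 253-244+1 = 10 bp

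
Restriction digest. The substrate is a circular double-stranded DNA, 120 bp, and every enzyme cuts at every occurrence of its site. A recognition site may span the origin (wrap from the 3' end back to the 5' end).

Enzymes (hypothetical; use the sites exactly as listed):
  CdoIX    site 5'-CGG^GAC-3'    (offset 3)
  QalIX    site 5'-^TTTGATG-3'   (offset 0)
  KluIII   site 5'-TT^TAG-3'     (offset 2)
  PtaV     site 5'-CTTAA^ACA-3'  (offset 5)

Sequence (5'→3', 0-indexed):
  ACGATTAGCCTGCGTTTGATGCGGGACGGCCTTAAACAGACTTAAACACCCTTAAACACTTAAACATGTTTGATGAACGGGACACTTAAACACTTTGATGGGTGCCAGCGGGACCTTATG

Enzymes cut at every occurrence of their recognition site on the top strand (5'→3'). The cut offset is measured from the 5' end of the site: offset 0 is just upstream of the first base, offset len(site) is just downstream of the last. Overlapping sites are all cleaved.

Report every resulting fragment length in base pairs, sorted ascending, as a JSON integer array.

Site scan:
  CdoIX (CGGGAC, off=3): starts [21, 77, 108] → cuts [24, 80, 111]
  QalIX (TTTGATG, off=0): starts [14, 68, 93] → cuts [14, 68, 93]
  KluIII (TTTAG, off=2): no sites
  PtaV (CTTAAACA, off=5): starts [30, 40, 50, 58, 84] → cuts [35, 45, 55, 63, 89]

All cut coordinates (distinct, sorted): [14, 24, 35, 45, 55, 63, 68, 80, 89, 93, 111]

Fragment lengths:
  14→24: 10 bp
  24→35: 11 bp
  35→45: 10 bp
  45→55: 10 bp
  55→63: 8 bp
  63→68: 5 bp
  68→80: 12 bp
  80→89: 9 bp
  89→93: 4 bp
  93→111: 18 bp
  111→14 (wrap): 120-111+14 = 23 bp

[4,5,8,9,10,10,10,11,12,18,23]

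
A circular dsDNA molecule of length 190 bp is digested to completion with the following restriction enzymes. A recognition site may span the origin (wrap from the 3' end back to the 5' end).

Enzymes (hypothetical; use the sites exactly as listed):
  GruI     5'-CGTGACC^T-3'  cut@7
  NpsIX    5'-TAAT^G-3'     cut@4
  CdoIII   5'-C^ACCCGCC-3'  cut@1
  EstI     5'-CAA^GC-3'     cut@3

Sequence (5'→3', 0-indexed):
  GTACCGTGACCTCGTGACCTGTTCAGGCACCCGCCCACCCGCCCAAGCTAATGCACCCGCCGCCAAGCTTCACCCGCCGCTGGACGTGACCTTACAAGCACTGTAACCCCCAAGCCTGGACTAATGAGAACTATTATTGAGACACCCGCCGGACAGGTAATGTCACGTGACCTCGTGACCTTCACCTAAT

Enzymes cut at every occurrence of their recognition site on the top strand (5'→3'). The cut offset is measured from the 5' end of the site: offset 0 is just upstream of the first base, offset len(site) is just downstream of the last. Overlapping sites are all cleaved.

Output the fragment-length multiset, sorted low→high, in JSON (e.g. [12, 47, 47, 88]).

[2,5,6,6,8,8,8,9,10,10,11,11,12,12,16,18,18,20]

Scan for sites:
  GruI (CGTGACCT, off=7): starts [4, 12, 84, 165, 173] → cuts [11, 19, 91, 172, 180]
  NpsIX (TAATG, off=4): starts [48, 121, 157, 186] → cuts [0, 52, 125, 161]
  CdoIII (CACCCGCC, off=1): starts [27, 35, 53, 70, 142] → cuts [28, 36, 54, 71, 143]
  EstI (CAAGC, off=3): starts [43, 63, 94, 110] → cuts [46, 66, 97, 113]

All cut coordinates (distinct, sorted): [0, 11, 19, 28, 36, 46, 52, 54, 66, 71, 91, 97, 113, 125, 143, 161, 172, 180]

Fragments:
  0→11: 11 bp
  11→19: 8 bp
  19→28: 9 bp
  28→36: 8 bp
  36→46: 10 bp
  46→52: 6 bp
  52→54: 2 bp
  54→66: 12 bp
  66→71: 5 bp
  71→91: 20 bp
  91→97: 6 bp
  97→113: 16 bp
  113→125: 12 bp
  125→143: 18 bp
  143→161: 18 bp
  161→172: 11 bp
  172→180: 8 bp
  180→0 (wrap): 190-180+0 = 10 bp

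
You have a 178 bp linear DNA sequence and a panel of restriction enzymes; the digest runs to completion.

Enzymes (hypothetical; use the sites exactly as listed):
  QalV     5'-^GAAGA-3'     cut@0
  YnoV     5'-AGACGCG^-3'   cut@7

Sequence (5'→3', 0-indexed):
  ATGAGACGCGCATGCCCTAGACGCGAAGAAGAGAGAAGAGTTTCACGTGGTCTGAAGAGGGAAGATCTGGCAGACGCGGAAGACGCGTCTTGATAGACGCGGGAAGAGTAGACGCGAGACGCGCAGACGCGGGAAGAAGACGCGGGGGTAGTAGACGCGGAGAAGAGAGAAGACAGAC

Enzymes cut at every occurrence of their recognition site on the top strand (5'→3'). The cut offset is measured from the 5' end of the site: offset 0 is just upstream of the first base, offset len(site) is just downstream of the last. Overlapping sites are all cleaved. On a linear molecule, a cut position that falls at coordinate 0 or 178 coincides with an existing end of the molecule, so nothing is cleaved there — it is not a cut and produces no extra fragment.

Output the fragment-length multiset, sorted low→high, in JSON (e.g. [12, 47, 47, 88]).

[1,1,1,2,2,3,7,7,7,7,8,9,9,10,10,14,14,14,15,18,19]

Per-enzyme occurrences:
  QalV (GAAGA, off=0): starts [24, 27, 34, 53, 60, 78, 102, 132, 135, 161, 168] → cuts [24, 27, 34, 53, 60, 78, 102, 132, 135, 161, 168]
  YnoV (AGACGCG, off=7): starts [3, 18, 71, 80, 94, 109, 116, 124, 137, 152] → cuts [10, 25, 78, 87, 101, 116, 123, 131, 144, 159]

Pooled cuts: [10, 24, 25, 27, 34, 53, 60, 78, 87, 101, 102, 116, 123, 131, 132, 135, 144, 159, 161, 168]

Fragment lengths:
  [0,10): 10 bp
  [10,24): 14 bp
  [24,25): 1 bp
  [25,27): 2 bp
  [27,34): 7 bp
  [34,53): 19 bp
  [53,60): 7 bp
  [60,78): 18 bp
  [78,87): 9 bp
  [87,101): 14 bp
  [101,102): 1 bp
  [102,116): 14 bp
  [116,123): 7 bp
  [123,131): 8 bp
  [131,132): 1 bp
  [132,135): 3 bp
  [135,144): 9 bp
  [144,159): 15 bp
  [159,161): 2 bp
  [161,168): 7 bp
  [168,178): 10 bp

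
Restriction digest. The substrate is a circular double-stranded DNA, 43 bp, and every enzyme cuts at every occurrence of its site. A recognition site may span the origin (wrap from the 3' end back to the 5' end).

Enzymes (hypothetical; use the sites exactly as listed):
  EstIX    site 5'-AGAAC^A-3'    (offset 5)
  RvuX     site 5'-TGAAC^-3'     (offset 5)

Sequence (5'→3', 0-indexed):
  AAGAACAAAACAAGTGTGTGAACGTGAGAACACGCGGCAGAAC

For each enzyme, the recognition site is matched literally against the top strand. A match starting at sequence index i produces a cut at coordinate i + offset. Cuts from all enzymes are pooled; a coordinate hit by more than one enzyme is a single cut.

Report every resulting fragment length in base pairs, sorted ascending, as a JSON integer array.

Site scan:
  EstIX AGAACA/5: at [1, 26, 38] ⇒ [0, 6, 31]
  RvuX TGAAC/5: at [18] ⇒ [23]

Pooled cuts: [0, 6, 23, 31]

Fragment lengths:
  0→6: 6 bp
  6→23: 17 bp
  23→31: 8 bp
  31→0 (wrap): 43-31+0 = 12 bp

[6,8,12,17]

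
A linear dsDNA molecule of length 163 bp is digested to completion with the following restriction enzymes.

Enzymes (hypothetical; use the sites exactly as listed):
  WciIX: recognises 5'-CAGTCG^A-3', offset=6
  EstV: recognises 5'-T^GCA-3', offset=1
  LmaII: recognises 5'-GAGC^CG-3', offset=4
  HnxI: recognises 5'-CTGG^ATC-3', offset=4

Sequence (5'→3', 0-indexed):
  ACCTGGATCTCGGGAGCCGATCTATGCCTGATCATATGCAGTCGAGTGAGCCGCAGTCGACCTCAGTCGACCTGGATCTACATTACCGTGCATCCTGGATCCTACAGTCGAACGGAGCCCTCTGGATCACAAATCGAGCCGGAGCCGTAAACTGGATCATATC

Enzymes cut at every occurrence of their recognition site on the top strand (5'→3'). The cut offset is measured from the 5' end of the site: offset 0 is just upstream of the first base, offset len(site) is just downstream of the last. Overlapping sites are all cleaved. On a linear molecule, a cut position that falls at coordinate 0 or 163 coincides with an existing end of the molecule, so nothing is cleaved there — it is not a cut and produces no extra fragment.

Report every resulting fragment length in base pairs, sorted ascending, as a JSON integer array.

Per-enzyme occurrences:
  WciIX (CAGTCGA, off=6): starts [38, 53, 63, 104] → cuts [44, 59, 69, 110]
  EstV (TGCA, off=1): starts [36, 88] → cuts [37, 89]
  LmaII (GAGCCG, off=4): starts [13, 47, 135, 141] → cuts [17, 51, 139, 145]
  HnxI (CTGGATC, off=4): starts [2, 71, 94, 121, 151] → cuts [6, 75, 98, 125, 155]

All cut coordinates (distinct, sorted): [6, 17, 37, 44, 51, 59, 69, 75, 89, 98, 110, 125, 139, 145, 155]

Fragment lengths:
  [0,6): 6 bp
  [6,17): 11 bp
  [17,37): 20 bp
  [37,44): 7 bp
  [44,51): 7 bp
  [51,59): 8 bp
  [59,69): 10 bp
  [69,75): 6 bp
  [75,89): 14 bp
  [89,98): 9 bp
  [98,110): 12 bp
  [110,125): 15 bp
  [125,139): 14 bp
  [139,145): 6 bp
  [145,155): 10 bp
  [155,163): 8 bp

[6,6,6,7,7,8,8,9,10,10,11,12,14,14,15,20]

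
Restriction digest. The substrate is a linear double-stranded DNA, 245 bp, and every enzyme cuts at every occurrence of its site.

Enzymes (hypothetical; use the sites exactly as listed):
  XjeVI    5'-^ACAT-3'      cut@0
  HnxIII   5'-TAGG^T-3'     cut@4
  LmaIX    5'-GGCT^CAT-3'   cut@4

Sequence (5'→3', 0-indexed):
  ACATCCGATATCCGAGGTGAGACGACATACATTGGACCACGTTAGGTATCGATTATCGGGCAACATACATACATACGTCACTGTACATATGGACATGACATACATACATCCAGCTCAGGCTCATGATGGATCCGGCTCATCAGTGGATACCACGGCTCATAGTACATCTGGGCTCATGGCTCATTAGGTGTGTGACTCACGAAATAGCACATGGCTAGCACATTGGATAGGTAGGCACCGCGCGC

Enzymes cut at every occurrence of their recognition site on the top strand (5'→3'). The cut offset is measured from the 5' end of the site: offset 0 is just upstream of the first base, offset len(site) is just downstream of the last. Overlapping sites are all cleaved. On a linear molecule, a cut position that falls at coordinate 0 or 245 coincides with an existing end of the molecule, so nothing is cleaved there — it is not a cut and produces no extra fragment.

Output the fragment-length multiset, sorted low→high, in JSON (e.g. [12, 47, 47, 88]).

[4,4,4,4,4,5,6,7,7,8,11,11,12,14,14,16,16,16,18,20,20,24]

Per-enzyme occurrences:
  XjeVI (ACAT, off=0): starts [0, 24, 28, 62, 66, 70, 84, 92, 97, 101, 105, 163, 208, 219] → cuts [24, 28, 62, 66, 70, 84, 92, 97, 101, 105, 163, 208, 219] (position 0 is a terminus of the linear molecule — no cut)
  HnxIII (TAGGT, off=4): starts [42, 184, 227] → cuts [46, 188, 231]
  LmaIX (GGCTCAT, off=4): starts [117, 133, 153, 170, 177] → cuts [121, 137, 157, 174, 181]

All cut coordinates (distinct, sorted): [24, 28, 46, 62, 66, 70, 84, 92, 97, 101, 105, 121, 137, 157, 163, 174, 181, 188, 208, 219, 231]

Fragments:
  [0,24): 24 bp
  [24,28): 4 bp
  [28,46): 18 bp
  [46,62): 16 bp
  [62,66): 4 bp
  [66,70): 4 bp
  [70,84): 14 bp
  [84,92): 8 bp
  [92,97): 5 bp
  [97,101): 4 bp
  [101,105): 4 bp
  [105,121): 16 bp
  [121,137): 16 bp
  [137,157): 20 bp
  [157,163): 6 bp
  [163,174): 11 bp
  [174,181): 7 bp
  [181,188): 7 bp
  [188,208): 20 bp
  [208,219): 11 bp
  [219,231): 12 bp
  [231,245): 14 bp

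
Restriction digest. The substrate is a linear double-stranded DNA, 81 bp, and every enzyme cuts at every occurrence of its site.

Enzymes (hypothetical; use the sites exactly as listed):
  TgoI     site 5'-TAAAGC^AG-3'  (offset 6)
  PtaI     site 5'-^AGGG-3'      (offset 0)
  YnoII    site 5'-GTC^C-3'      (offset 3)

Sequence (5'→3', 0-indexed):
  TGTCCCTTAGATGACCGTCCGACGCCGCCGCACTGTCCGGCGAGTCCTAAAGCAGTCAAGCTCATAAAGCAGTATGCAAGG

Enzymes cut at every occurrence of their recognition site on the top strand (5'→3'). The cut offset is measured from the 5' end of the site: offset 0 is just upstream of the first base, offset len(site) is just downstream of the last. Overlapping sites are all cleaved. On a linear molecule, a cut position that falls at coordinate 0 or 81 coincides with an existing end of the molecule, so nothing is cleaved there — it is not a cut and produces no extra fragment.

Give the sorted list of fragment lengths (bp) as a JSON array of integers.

[4,7,9,11,15,17,18]

Scan for sites:
  TgoI (TAAAGCAG, off=6): starts [47, 64] → cuts [53, 70]
  PtaI (AGGG, off=0): no sites
  YnoII (GTCC, off=3): starts [1, 16, 34, 43] → cuts [4, 19, 37, 46]

Pooled cuts: [4, 19, 37, 46, 53, 70]

Fragment lengths:
  [0,4): 4 bp
  [4,19): 15 bp
  [19,37): 18 bp
  [37,46): 9 bp
  [46,53): 7 bp
  [53,70): 17 bp
  [70,81): 11 bp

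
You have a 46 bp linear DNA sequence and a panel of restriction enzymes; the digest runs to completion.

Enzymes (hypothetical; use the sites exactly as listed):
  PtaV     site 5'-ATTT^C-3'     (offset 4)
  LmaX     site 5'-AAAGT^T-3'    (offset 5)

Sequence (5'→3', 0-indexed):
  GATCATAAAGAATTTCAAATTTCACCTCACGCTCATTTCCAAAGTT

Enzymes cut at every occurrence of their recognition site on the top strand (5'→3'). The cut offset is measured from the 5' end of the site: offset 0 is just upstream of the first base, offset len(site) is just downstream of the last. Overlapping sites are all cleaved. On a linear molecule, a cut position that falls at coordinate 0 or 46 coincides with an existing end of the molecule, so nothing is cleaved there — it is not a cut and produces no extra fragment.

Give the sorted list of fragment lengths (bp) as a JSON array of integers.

Site scan:
  PtaV ATTTC/4: at [11, 18, 34] ⇒ [15, 22, 38]
  LmaX AAAGTT/5: at [40] ⇒ [45]

All cut coordinates (distinct, sorted): [15, 22, 38, 45]

Fragment lengths:
  [0,15): 15 bp
  [15,22): 7 bp
  [22,38): 16 bp
  [38,45): 7 bp
  [45,46): 1 bp

[1,7,7,15,16]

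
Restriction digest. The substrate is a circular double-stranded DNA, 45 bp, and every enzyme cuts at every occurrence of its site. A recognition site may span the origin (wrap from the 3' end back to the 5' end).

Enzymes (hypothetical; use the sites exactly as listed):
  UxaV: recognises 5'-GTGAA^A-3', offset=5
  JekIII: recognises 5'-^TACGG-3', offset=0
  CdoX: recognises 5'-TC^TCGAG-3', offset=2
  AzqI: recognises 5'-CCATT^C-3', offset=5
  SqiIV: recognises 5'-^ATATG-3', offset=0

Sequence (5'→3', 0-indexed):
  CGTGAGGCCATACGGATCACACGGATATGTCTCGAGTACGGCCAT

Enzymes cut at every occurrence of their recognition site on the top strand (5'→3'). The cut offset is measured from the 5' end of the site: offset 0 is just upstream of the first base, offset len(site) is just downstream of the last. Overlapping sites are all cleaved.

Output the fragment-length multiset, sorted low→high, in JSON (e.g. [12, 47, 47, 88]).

[5,7,14,19]

Scan for sites:
  UxaV (GTGAAA, off=5): no sites
  JekIII (TACGG, off=0): starts [10, 36] → cuts [10, 36]
  CdoX (TCTCGAG, off=2): starts [29] → cuts [31]
  AzqI (CCATTC, off=5): no sites
  SqiIV (ATATG, off=0): starts [24] → cuts [24]

Pooled cuts: [10, 24, 31, 36]

Fragments:
  10→24: 14 bp
  24→31: 7 bp
  31→36: 5 bp
  36→10 (wrap): 45-36+10 = 19 bp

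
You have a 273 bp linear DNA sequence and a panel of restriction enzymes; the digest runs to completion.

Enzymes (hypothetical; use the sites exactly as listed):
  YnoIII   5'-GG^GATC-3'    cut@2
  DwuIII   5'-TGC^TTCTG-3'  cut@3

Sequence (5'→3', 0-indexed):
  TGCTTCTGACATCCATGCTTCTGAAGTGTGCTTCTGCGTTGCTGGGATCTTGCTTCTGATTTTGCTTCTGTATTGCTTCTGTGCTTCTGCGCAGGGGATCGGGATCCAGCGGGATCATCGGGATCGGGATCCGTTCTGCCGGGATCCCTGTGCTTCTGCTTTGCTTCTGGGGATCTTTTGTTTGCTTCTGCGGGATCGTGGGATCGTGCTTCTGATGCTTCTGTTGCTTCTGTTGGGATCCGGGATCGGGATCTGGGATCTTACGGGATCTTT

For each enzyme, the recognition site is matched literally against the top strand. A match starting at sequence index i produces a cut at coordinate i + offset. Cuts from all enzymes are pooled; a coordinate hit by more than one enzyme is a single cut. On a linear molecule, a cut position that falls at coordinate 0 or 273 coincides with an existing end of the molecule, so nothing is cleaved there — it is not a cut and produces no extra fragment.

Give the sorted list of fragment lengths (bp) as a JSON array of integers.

Scan for sites:
  YnoIII (GGGATC, off=2): starts [43, 94, 100, 110, 119, 125, 140, 169, 191, 199, 234, 241, 247, 254, 264] → cuts [45, 96, 102, 112, 121, 127, 142, 171, 193, 201, 236, 243, 249, 256, 266]
  DwuIII (TGCTTCTG, off=3): starts [0, 15, 28, 50, 62, 73, 81, 150, 161, 182, 206, 215, 224] → cuts [3, 18, 31, 53, 65, 76, 84, 153, 164, 185, 209, 218, 227]

Pooled cuts: [3, 18, 31, 45, 53, 65, 76, 84, 96, 102, 112, 121, 127, 142, 153, 164, 171, 185, 193, 201, 209, 218, 227, 236, 243, 249, 256, 266]

Fragments:
  [0,3): 3 bp
  [3,18): 15 bp
  [18,31): 13 bp
  [31,45): 14 bp
  [45,53): 8 bp
  [53,65): 12 bp
  [65,76): 11 bp
  [76,84): 8 bp
  [84,96): 12 bp
  [96,102): 6 bp
  [102,112): 10 bp
  [112,121): 9 bp
  [121,127): 6 bp
  [127,142): 15 bp
  [142,153): 11 bp
  [153,164): 11 bp
  [164,171): 7 bp
  [171,185): 14 bp
  [185,193): 8 bp
  [193,201): 8 bp
  [201,209): 8 bp
  [209,218): 9 bp
  [218,227): 9 bp
  [227,236): 9 bp
  [236,243): 7 bp
  [243,249): 6 bp
  [249,256): 7 bp
  [256,266): 10 bp
  [266,273): 7 bp

[3,6,6,6,7,7,7,7,8,8,8,8,8,9,9,9,9,10,10,11,11,11,12,12,13,14,14,15,15]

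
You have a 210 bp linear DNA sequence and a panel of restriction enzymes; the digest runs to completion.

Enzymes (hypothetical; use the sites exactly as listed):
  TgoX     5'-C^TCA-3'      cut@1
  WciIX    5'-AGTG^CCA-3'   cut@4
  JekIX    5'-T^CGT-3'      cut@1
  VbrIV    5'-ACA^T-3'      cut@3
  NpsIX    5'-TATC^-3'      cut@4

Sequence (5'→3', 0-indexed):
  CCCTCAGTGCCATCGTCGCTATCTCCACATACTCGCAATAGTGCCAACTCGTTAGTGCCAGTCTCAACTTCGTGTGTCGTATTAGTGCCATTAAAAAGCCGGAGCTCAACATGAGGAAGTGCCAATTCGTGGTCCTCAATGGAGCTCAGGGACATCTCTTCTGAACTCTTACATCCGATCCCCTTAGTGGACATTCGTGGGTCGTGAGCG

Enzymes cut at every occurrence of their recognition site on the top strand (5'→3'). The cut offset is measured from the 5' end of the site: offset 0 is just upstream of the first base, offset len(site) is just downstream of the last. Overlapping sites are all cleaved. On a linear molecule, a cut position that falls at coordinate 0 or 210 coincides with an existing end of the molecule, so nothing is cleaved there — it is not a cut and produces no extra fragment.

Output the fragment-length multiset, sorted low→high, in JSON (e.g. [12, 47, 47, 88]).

[2,3,4,6,6,6,6,6,6,7,7,7,8,8,8,9,10,10,10,10,14,18,19,20]

Site scan:
  TgoX (CTCA, off=1): starts [2, 62, 104, 134, 144] → cuts [3, 63, 105, 135, 145]
  WciIX (AGTGCCA, off=4): starts [5, 39, 53, 83, 117] → cuts [9, 43, 57, 87, 121]
  JekIX (TCGT, off=1): starts [12, 48, 69, 76, 126, 194, 201] → cuts [13, 49, 70, 77, 127, 195, 202]
  VbrIV (ACAT, off=3): starts [26, 108, 151, 170, 190] → cuts [29, 111, 154, 173, 193]
  NpsIX (TATC, off=4): starts [19] → cuts [23]

All cut coordinates (distinct, sorted): [3, 9, 13, 23, 29, 43, 49, 57, 63, 70, 77, 87, 105, 111, 121, 127, 135, 145, 154, 173, 193, 195, 202]

Fragments:
  [0,3): 3 bp
  [3,9): 6 bp
  [9,13): 4 bp
  [13,23): 10 bp
  [23,29): 6 bp
  [29,43): 14 bp
  [43,49): 6 bp
  [49,57): 8 bp
  [57,63): 6 bp
  [63,70): 7 bp
  [70,77): 7 bp
  [77,87): 10 bp
  [87,105): 18 bp
  [105,111): 6 bp
  [111,121): 10 bp
  [121,127): 6 bp
  [127,135): 8 bp
  [135,145): 10 bp
  [145,154): 9 bp
  [154,173): 19 bp
  [173,193): 20 bp
  [193,195): 2 bp
  [195,202): 7 bp
  [202,210): 8 bp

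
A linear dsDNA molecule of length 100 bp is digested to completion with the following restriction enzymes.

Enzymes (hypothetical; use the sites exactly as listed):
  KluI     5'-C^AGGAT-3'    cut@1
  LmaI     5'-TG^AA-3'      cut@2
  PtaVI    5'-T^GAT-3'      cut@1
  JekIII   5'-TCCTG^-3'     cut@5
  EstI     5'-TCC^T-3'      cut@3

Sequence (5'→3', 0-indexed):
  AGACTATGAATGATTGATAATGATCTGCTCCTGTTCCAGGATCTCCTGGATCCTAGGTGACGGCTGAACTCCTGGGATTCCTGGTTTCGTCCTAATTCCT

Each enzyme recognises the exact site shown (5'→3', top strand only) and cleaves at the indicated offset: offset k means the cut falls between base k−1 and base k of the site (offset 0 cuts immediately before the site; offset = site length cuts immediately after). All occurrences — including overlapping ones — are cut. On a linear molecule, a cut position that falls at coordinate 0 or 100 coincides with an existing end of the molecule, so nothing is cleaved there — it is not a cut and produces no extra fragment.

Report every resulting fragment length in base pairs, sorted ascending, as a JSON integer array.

Site scan:
  KluI CAGGAT/1: at [36] ⇒ [37]
  LmaI TGAA/2: at [6, 64] ⇒ [8, 66]
  PtaVI TGAT/1: at [10, 14, 20] ⇒ [11, 15, 21]
  JekIII TCCTG/5: at [28, 43, 69, 78] ⇒ [33, 48, 74, 83]
  EstI TCCT/3: at [28, 43, 50, 69, 78, 89, 96] ⇒ [31, 46, 53, 72, 81, 92, 99]

All cut coordinates (distinct, sorted): [8, 11, 15, 21, 31, 33, 37, 46, 48, 53, 66, 72, 74, 81, 83, 92, 99]

Fragments:
  [0,8): 8 bp
  [8,11): 3 bp
  [11,15): 4 bp
  [15,21): 6 bp
  [21,31): 10 bp
  [31,33): 2 bp
  [33,37): 4 bp
  [37,46): 9 bp
  [46,48): 2 bp
  [48,53): 5 bp
  [53,66): 13 bp
  [66,72): 6 bp
  [72,74): 2 bp
  [74,81): 7 bp
  [81,83): 2 bp
  [83,92): 9 bp
  [92,99): 7 bp
  [99,100): 1 bp

[1,2,2,2,2,3,4,4,5,6,6,7,7,8,9,9,10,13]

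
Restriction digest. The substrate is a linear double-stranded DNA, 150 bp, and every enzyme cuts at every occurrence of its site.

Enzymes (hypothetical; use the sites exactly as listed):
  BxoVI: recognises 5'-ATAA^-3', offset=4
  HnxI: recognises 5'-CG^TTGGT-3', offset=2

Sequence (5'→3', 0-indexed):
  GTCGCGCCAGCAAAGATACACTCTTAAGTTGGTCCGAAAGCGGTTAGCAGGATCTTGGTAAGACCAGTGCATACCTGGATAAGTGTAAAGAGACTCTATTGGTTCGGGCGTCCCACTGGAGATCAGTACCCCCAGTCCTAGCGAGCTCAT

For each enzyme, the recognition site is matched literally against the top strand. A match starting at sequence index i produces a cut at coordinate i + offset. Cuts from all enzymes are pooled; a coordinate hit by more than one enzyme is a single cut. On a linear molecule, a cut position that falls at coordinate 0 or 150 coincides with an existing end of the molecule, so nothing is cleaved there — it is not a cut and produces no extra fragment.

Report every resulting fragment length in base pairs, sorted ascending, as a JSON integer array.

Site scan:
  BxoVI (ATAA, off=4): starts [78] → cuts [82]
  HnxI (CGTTGGT, off=2): no sites

All cut coordinates (distinct, sorted): [82]

Fragments:
  [0,82): 82 bp
  [82,150): 68 bp

[68,82]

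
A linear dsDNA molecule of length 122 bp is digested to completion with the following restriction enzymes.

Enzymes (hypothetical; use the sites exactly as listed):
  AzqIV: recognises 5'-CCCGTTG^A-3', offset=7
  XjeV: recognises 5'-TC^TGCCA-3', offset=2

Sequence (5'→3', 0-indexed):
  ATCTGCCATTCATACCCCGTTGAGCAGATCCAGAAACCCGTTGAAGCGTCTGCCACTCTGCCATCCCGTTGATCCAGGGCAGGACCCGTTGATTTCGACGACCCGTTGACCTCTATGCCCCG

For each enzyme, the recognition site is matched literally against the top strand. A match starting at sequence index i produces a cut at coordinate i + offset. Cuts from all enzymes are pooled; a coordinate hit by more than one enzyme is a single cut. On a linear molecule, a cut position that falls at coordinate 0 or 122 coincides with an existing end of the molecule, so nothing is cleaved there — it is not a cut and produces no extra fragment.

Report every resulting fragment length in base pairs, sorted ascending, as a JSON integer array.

Scan for sites:
  AzqIV (CCCGTTGA, off=7): starts [15, 36, 64, 84, 101] → cuts [22, 43, 71, 91, 108]
  XjeV (TCTGCCA, off=2): starts [1, 48, 56] → cuts [3, 50, 58]

All cut coordinates (distinct, sorted): [3, 22, 43, 50, 58, 71, 91, 108]

Fragment lengths:
  [0,3): 3 bp
  [3,22): 19 bp
  [22,43): 21 bp
  [43,50): 7 bp
  [50,58): 8 bp
  [58,71): 13 bp
  [71,91): 20 bp
  [91,108): 17 bp
  [108,122): 14 bp

[3,7,8,13,14,17,19,20,21]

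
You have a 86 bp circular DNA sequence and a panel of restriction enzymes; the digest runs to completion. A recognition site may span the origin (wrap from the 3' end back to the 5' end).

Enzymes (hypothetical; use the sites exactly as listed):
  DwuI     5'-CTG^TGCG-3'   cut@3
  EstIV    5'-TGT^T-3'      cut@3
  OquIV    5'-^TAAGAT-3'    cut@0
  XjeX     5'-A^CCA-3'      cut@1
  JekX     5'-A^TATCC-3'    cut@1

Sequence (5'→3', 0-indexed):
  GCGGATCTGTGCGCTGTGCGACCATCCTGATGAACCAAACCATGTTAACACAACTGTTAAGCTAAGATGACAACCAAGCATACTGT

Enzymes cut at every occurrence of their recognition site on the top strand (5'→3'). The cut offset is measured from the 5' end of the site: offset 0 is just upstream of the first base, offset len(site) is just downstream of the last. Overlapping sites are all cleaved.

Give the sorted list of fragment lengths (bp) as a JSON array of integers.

Site scan:
  DwuI (CTGTGCG, off=3): starts [6, 13, 82] → cuts [9, 16, 85]
  EstIV (TGTT, off=3): starts [42, 54] → cuts [45, 57]
  OquIV (TAAGAT, off=0): starts [62] → cuts [62]
  XjeX (ACCA, off=1): starts [20, 33, 38, 72] → cuts [21, 34, 39, 73]
  JekX (ATATCC, off=1): no sites

All cut coordinates (distinct, sorted): [9, 16, 21, 34, 39, 45, 57, 62, 73, 85]

Fragment lengths:
  9→16: 7 bp
  16→21: 5 bp
  21→34: 13 bp
  34→39: 5 bp
  39→45: 6 bp
  45→57: 12 bp
  57→62: 5 bp
  62→73: 11 bp
  73→85: 12 bp
  85→9 (wrap): 86-85+9 = 10 bp

[5,5,5,6,7,10,11,12,12,13]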